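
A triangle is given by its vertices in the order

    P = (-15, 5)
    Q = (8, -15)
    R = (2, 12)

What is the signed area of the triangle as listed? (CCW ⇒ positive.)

P→Q: (-15)(-15) − (8)(5) = 185
Q→R: (8)(12) − (2)(-15) = 126
R→P: (2)(5) − (-15)(12) = 190
Σ = 501
Signed area = Σ/2 = 250.5 (positive ⇒ counter-clockwise traversal).

250.5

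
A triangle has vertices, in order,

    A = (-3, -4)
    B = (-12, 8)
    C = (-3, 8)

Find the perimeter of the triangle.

36

|AB| = √((-9)² + (12)²) = √225 = 15
|BC| = √((9)² + (0)²) = √81 = 9
|CA| = √((0)² + (-12)²) = √144 = 12
Perimeter = 15 + 9 + 12 = 36.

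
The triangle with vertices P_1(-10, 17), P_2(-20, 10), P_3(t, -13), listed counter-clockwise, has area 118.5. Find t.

-19

The doubled signed area Σ (x_i y_{i+1} − x_{i+1} y_i) is linear in t.
With t=0 it equals 370; the coefficient of t is 7 (from the two edges through P_3).
So 7·t + 370 = 2·118.5 = 237 ⇒ t = -19.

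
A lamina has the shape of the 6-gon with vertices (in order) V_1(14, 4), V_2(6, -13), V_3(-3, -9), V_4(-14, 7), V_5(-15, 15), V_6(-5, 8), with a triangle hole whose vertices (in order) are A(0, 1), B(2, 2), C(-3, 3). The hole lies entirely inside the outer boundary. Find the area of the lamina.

360.5

Outer boundary:
Apply the surveyor's formula: 2A = Σ (x_i·y_{i+1} − x_{i+1}·y_i), indices taken mod 6.
Cross-terms: -206, -93, -147, -105, -45, -132  ⇒  Σ = -728
Area = |Σ|/2 = 364.
Hole:
Apply the shoelace (surveyor's) formula: 2A = Σ (x_i·y_{i+1} − x_{i+1}·y_i), indices taken mod 3.
Σ = (-2) + (12) + (-3) = 7
Area = |Σ|/2 = 3.5.
Net area = 364 − 3.5 = 360.5.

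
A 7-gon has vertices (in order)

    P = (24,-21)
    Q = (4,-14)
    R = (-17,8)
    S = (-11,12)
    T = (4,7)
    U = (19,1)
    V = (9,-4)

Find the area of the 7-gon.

503

Apply the shoelace formula: 2A = Σ (x_i·y_{i+1} − x_{i+1}·y_i), indices taken mod 7.
P→Q: (24)(-14) − (4)(-21) = -252
Q→R: (4)(8) − (-17)(-14) = -206
R→S: (-17)(12) − (-11)(8) = -116
S→T: (-11)(7) − (4)(12) = -125
T→U: (4)(1) − (19)(7) = -129
U→V: (19)(-4) − (9)(1) = -85
V→P: (9)(-21) − (24)(-4) = -93
Σ = -1006
Area = |Σ|/2 = 503.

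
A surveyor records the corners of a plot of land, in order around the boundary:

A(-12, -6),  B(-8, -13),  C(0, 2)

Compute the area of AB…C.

Apply the shoelace (surveyor's) formula: 2A = Σ (x_i·y_{i+1} − x_{i+1}·y_i), indices taken mod 3.
Σ = (108) + (-16) + (24) = 116
Area = |Σ|/2 = 58.

58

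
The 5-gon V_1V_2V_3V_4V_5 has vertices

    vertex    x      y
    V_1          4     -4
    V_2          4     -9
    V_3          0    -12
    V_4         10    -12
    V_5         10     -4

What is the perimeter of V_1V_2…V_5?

34

|V_1V_2| = √((0)² + (-5)²) = √25 = 5
|V_2V_3| = √((-4)² + (-3)²) = √25 = 5
|V_3V_4| = √((10)² + (0)²) = √100 = 10
|V_4V_5| = √((0)² + (8)²) = √64 = 8
|V_5V_1| = √((-6)² + (0)²) = √36 = 6
Perimeter = 5 + 5 + 10 + 8 + 6 = 34.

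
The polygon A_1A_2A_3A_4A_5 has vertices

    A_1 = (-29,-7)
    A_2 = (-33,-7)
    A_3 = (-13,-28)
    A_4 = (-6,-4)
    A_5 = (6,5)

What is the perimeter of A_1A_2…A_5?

110

|A_1A_2| = √((-4)² + (0)²) = √16 = 4
|A_2A_3| = √((20)² + (-21)²) = √841 = 29
|A_3A_4| = √((7)² + (24)²) = √625 = 25
|A_4A_5| = √((12)² + (9)²) = √225 = 15
|A_5A_1| = √((-35)² + (-12)²) = √1369 = 37
Perimeter = 4 + 29 + 25 + 15 + 37 = 110.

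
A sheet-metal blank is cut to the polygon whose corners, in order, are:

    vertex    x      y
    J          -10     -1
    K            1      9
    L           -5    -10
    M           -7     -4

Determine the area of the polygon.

68.5

Apply the shoelace (surveyor's) formula: 2A = Σ (x_i·y_{i+1} − x_{i+1}·y_i), indices taken mod 4.
J→K: (-10)(9) − (1)(-1) = -89
K→L: (1)(-10) − (-5)(9) = 35
L→M: (-5)(-4) − (-7)(-10) = -50
M→J: (-7)(-1) − (-10)(-4) = -33
Σ = -137
Area = |Σ|/2 = 68.5.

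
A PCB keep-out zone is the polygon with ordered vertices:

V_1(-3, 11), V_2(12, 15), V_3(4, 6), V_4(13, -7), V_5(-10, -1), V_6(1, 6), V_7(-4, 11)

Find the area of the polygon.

194.5

Σ = (-177) + (12) + (-106) + (-83) + (-59) + (35) + (-11) = -389
Area = |Σ|/2 = 194.5.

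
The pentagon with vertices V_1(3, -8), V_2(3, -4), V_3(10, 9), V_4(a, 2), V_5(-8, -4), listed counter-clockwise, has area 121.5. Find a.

Write out the shoelace sum; only the two edges meeting at V_4 involve a:
2·Area = [(10·2 − a·9) + (a·(-4) − (-8)·2)] + 155
       = -13·a + 191 = 243
⇒ a = -4.

-4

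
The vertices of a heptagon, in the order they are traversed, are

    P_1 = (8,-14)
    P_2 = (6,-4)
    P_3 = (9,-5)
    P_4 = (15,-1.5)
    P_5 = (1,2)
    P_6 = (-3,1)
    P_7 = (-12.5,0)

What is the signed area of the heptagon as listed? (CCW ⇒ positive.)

172.75

Σ = (52) + (6) + (61.5) + (31.5) + (7) + (12.5) + (175) = 345.5
Signed area = Σ/2 = 172.75 (positive ⇒ counter-clockwise traversal).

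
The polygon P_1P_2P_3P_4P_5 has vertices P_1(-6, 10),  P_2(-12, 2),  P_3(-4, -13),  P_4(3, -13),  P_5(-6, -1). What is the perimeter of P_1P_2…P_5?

60

|P_1P_2| = √((-6)² + (-8)²) = √100 = 10
|P_2P_3| = √((8)² + (-15)²) = √289 = 17
|P_3P_4| = √((7)² + (0)²) = √49 = 7
|P_4P_5| = √((-9)² + (12)²) = √225 = 15
|P_5P_1| = √((0)² + (11)²) = √121 = 11
Perimeter = 10 + 17 + 7 + 15 + 11 = 60.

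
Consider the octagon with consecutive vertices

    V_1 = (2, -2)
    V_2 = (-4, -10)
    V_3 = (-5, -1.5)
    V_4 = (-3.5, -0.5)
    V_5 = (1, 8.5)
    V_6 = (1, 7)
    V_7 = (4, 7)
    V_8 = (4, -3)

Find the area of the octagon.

84.25

Apply Gauss's area formula: 2A = Σ (x_i·y_{i+1} − x_{i+1}·y_i), indices taken mod 8.
Cross-terms: -28, -44, -2.75, -29.25, -1.5, -21, -40, -2  ⇒  Σ = -168.5
Area = |Σ|/2 = 84.25.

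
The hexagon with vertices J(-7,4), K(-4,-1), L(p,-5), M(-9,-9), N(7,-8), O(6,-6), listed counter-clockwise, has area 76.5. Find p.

The doubled signed area Σ (x_i y_{i+1} − x_{i+1} y_i) is linear in p.
With p=0 it equals 121; the coefficient of p is -8 (from the two edges through L).
So -8·p + 121 = 2·76.5 = 153 ⇒ p = -4.

-4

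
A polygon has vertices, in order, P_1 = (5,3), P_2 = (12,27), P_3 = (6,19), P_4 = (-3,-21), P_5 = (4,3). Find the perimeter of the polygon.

102

|P_1P_2| = √((7)² + (24)²) = √625 = 25
|P_2P_3| = √((-6)² + (-8)²) = √100 = 10
|P_3P_4| = √((-9)² + (-40)²) = √1681 = 41
|P_4P_5| = √((7)² + (24)²) = √625 = 25
|P_5P_1| = √((1)² + (0)²) = √1 = 1
Perimeter = 25 + 10 + 41 + 25 + 1 = 102.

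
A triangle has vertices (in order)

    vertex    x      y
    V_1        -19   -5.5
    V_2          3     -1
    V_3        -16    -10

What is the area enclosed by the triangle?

V_1→V_2: (-19)(-1) − (3)(-5.5) = 35.5
V_2→V_3: (3)(-10) − (-16)(-1) = -46
V_3→V_1: (-16)(-5.5) − (-19)(-10) = -102
Σ = -112.5
Area = |Σ|/2 = 56.25.

56.25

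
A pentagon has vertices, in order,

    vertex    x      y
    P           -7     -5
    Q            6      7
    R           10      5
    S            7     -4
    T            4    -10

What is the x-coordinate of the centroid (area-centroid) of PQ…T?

Apply the surveyor's formula. First the cross-terms c_i = x_i·y_{i+1} − x_{i+1}·y_i:
  -19, -40, -75, -54, -90  ⇒  2A = -278, A = -139.
Then Σ (x_i + x_{i+1})·c_i = -2220, so x̄ = -2220 / (6·(-139)) = 370/139.

370/139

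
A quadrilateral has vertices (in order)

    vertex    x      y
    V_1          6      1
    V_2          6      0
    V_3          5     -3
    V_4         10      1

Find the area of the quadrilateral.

7.5

Σ = (-6) + (-18) + (35) + (4) = 15
Area = |Σ|/2 = 7.5.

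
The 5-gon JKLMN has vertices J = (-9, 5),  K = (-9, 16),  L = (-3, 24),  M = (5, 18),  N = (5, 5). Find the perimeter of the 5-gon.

|JK| = √((0)² + (11)²) = √121 = 11
|KL| = √((6)² + (8)²) = √100 = 10
|LM| = √((8)² + (-6)²) = √100 = 10
|MN| = √((0)² + (-13)²) = √169 = 13
|NJ| = √((-14)² + (0)²) = √196 = 14
Perimeter = 11 + 10 + 10 + 13 + 14 = 58.

58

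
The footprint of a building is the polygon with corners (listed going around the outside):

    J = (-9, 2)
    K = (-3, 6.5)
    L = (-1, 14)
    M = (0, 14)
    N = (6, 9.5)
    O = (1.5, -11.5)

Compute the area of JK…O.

Apply the shoelace formula: 2A = Σ (x_i·y_{i+1} − x_{i+1}·y_i), indices taken mod 6.
J→K: (-9)(6.5) − (-3)(2) = -52.5
K→L: (-3)(14) − (-1)(6.5) = -35.5
L→M: (-1)(14) − (0)(14) = -14
M→N: (0)(9.5) − (6)(14) = -84
N→O: (6)(-11.5) − (1.5)(9.5) = -83.25
O→J: (1.5)(2) − (-9)(-11.5) = -100.5
Σ = -369.75
Area = |Σ|/2 = 184.875.

184.875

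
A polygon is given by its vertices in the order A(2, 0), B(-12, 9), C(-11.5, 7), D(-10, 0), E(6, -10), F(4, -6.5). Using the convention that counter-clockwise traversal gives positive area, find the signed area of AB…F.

Apply the shoelace (surveyor's) formula: 2A = Σ (x_i·y_{i+1} − x_{i+1}·y_i), indices taken mod 6.
Σ = (18) + (19.5) + (70) + (100) + (1) + (13) = 221.5
Signed area = Σ/2 = 110.75 (positive ⇒ counter-clockwise traversal).

110.75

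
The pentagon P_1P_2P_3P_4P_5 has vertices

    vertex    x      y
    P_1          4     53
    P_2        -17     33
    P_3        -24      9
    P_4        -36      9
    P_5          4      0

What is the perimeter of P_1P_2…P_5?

|P_1P_2| = √((-21)² + (-20)²) = √841 = 29
|P_2P_3| = √((-7)² + (-24)²) = √625 = 25
|P_3P_4| = √((-12)² + (0)²) = √144 = 12
|P_4P_5| = √((40)² + (-9)²) = √1681 = 41
|P_5P_1| = √((0)² + (53)²) = √2809 = 53
Perimeter = 29 + 25 + 12 + 41 + 53 = 160.

160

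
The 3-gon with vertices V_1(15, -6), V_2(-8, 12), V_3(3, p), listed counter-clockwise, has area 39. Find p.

Write out the shoelace sum; only the two edges meeting at V_3 involve p:
2·Area = [((-8)·p − 3·12) + (3·(-6) − 15·p)] + 132
       = -23·p + 78 = 78
⇒ p = 0.

0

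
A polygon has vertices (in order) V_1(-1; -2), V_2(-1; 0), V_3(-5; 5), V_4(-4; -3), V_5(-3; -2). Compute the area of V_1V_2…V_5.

Apply the surveyor's formula: 2A = Σ (x_i·y_{i+1} − x_{i+1}·y_i), indices taken mod 5.
Σ = (-2) + (-5) + (35) + (-1) + (4) = 31
Area = |Σ|/2 = 15.5.

15.5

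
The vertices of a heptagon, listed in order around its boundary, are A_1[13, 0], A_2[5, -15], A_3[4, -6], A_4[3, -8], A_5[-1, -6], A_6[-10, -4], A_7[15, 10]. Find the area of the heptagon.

215.5

Apply the shoelace formula: 2A = Σ (x_i·y_{i+1} − x_{i+1}·y_i), indices taken mod 7.
Σ = (-195) + (30) + (-14) + (-26) + (-56) + (-40) + (-130) = -431
Area = |Σ|/2 = 215.5.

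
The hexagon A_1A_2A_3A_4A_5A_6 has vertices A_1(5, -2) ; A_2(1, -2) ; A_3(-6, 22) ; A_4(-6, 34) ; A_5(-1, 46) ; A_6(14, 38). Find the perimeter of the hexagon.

112

|A_1A_2| = √((-4)² + (0)²) = √16 = 4
|A_2A_3| = √((-7)² + (24)²) = √625 = 25
|A_3A_4| = √((0)² + (12)²) = √144 = 12
|A_4A_5| = √((5)² + (12)²) = √169 = 13
|A_5A_6| = √((15)² + (-8)²) = √289 = 17
|A_6A_1| = √((-9)² + (-40)²) = √1681 = 41
Perimeter = 4 + 25 + 12 + 13 + 17 + 41 = 112.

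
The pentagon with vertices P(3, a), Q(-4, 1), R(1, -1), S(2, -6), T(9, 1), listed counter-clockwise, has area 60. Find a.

5

The doubled signed area Σ (x_i y_{i+1} − x_{i+1} y_i) is linear in a.
With a=0 it equals 55; the coefficient of a is 13 (from the two edges through P).
So 13·a + 55 = 2·60 = 120 ⇒ a = 5.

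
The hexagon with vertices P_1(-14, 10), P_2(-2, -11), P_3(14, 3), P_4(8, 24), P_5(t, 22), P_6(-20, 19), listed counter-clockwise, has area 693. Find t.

-14

Write out the shoelace sum; only the two edges meeting at P_5 involve t:
2·Area = [(8·22 − t·24) + (t·19 − (-20)·22)] + 700
       = -5·t + 1316 = 1386
⇒ t = -14.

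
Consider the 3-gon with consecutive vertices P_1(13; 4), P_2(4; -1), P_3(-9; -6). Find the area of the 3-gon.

10

Cross-terms: -29, -33, 42  ⇒  Σ = -20
Area = |Σ|/2 = 10.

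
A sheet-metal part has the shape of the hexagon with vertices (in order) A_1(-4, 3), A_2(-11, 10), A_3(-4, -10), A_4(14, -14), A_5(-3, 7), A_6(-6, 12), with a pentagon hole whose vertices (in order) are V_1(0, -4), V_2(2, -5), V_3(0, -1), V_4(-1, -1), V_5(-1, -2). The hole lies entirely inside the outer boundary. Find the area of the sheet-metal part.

Outer boundary:
Σ = (-7) + (150) + (196) + (56) + (6) + (30) = 431
Area = |Σ|/2 = 215.5.
Hole:
V_1→V_2: (0)(-5) − (2)(-4) = 8
V_2→V_3: (2)(-1) − (0)(-5) = -2
V_3→V_4: (0)(-1) − (-1)(-1) = -1
V_4→V_5: (-1)(-2) − (-1)(-1) = 1
V_5→V_1: (-1)(-4) − (0)(-2) = 4
Σ = 10
Area = |Σ|/2 = 5.
Net area = 215.5 − 5 = 210.5.

210.5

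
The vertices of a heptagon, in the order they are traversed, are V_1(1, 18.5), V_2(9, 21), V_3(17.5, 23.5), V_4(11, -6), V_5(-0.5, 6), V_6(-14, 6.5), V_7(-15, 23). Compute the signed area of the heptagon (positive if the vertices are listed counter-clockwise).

Cross-terms: -145.5, -156, -363.5, 63, 80.75, -224.5, -300.5  ⇒  Σ = -1046.25
Signed area = Σ/2 = -523.125 (negative ⇒ clockwise traversal).

-523.125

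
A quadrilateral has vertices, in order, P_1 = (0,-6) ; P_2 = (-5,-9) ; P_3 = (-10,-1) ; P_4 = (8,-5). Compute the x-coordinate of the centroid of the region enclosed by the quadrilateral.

-185/63

Apply the shoelace formula. First the cross-terms c_i = x_i·y_{i+1} − x_{i+1}·y_i:
  -30, -85, 58, -48  ⇒  2A = -105, A = -52.5.
Then Σ (x_i + x_{i+1})·c_i = 925, so x̄ = 925 / (6·(-52.5)) = -185/63.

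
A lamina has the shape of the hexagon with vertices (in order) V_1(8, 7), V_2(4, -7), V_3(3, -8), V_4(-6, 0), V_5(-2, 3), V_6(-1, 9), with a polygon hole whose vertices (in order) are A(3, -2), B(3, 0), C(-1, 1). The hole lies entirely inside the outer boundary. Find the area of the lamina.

Outer boundary:
Apply Gauss's area formula: 2A = Σ (x_i·y_{i+1} − x_{i+1}·y_i), indices taken mod 6.
Σ = (-84) + (-11) + (-48) + (-18) + (-15) + (-79) = -255
Area = |Σ|/2 = 127.5.
Hole:
Apply the shoelace formula: 2A = Σ (x_i·y_{i+1} − x_{i+1}·y_i), indices taken mod 3.
Σ = (6) + (3) + (-1) = 8
Area = |Σ|/2 = 4.
Net area = 127.5 − 4 = 123.5.

123.5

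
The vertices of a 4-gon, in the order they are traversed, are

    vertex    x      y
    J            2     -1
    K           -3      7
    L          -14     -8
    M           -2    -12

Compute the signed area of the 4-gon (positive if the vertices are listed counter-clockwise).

155.5

Apply Gauss's area formula: 2A = Σ (x_i·y_{i+1} − x_{i+1}·y_i), indices taken mod 4.
Σ = (11) + (122) + (152) + (26) = 311
Signed area = Σ/2 = 155.5 (positive ⇒ counter-clockwise traversal).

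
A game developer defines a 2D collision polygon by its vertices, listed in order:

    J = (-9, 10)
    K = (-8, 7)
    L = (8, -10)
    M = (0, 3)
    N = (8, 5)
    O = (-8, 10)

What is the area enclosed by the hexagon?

Apply the shoelace formula: 2A = Σ (x_i·y_{i+1} − x_{i+1}·y_i), indices taken mod 6.
Σ = (17) + (24) + (24) + (-24) + (120) + (10) = 171
Area = |Σ|/2 = 85.5.

85.5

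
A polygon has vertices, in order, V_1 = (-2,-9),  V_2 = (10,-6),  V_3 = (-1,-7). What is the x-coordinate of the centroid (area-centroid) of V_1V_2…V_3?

7/3

Apply Gauss's area formula. First the cross-terms c_i = x_i·y_{i+1} − x_{i+1}·y_i:
  102, -76, -5  ⇒  2A = 21, A = 10.5.
Then Σ (x_i + x_{i+1})·c_i = 147, so x̄ = 147 / (6·10.5) = 7/3.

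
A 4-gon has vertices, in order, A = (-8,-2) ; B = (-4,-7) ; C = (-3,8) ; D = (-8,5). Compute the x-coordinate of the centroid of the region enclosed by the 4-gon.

-82/15

Apply the surveyor's formula. First the cross-terms c_i = x_i·y_{i+1} − x_{i+1}·y_i:
  48, -53, 49, 56  ⇒  2A = 100, A = 50.
Then Σ (x_i + x_{i+1})·c_i = -1640, so x̄ = -1640 / (6·50) = -82/15.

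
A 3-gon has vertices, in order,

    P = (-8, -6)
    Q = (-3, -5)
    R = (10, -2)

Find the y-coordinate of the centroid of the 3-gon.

-13/3

Apply the surveyor's formula. First the cross-terms c_i = x_i·y_{i+1} − x_{i+1}·y_i:
  22, 56, -76  ⇒  2A = 2, A = 1.
Then Σ (y_i + y_{i+1})·c_i = -26, so ȳ = -26 / (6·1) = -13/3.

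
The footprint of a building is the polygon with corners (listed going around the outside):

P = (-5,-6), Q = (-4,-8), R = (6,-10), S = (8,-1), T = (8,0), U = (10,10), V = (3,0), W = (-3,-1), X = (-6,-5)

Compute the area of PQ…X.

Apply the shoelace formula: 2A = Σ (x_i·y_{i+1} − x_{i+1}·y_i), indices taken mod 9.
P→Q: (-5)(-8) − (-4)(-6) = 16
Q→R: (-4)(-10) − (6)(-8) = 88
R→S: (6)(-1) − (8)(-10) = 74
S→T: (8)(0) − (8)(-1) = 8
T→U: (8)(10) − (10)(0) = 80
U→V: (10)(0) − (3)(10) = -30
V→W: (3)(-1) − (-3)(0) = -3
W→X: (-3)(-5) − (-6)(-1) = 9
X→P: (-6)(-6) − (-5)(-5) = 11
Σ = 253
Area = |Σ|/2 = 126.5.

126.5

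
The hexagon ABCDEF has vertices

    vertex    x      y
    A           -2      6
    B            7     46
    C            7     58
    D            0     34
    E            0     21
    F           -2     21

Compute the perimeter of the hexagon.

|AB| = √((9)² + (40)²) = √1681 = 41
|BC| = √((0)² + (12)²) = √144 = 12
|CD| = √((-7)² + (-24)²) = √625 = 25
|DE| = √((0)² + (-13)²) = √169 = 13
|EF| = √((-2)² + (0)²) = √4 = 2
|FA| = √((0)² + (-15)²) = √225 = 15
Perimeter = 41 + 12 + 25 + 13 + 2 + 15 = 108.

108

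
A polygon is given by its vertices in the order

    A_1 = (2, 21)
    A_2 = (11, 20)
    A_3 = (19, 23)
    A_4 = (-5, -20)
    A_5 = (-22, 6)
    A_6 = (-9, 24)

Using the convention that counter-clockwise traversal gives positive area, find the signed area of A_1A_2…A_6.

-882

Apply the surveyor's formula: 2A = Σ (x_i·y_{i+1} − x_{i+1}·y_i), indices taken mod 6.
A_1→A_2: (2)(20) − (11)(21) = -191
A_2→A_3: (11)(23) − (19)(20) = -127
A_3→A_4: (19)(-20) − (-5)(23) = -265
A_4→A_5: (-5)(6) − (-22)(-20) = -470
A_5→A_6: (-22)(24) − (-9)(6) = -474
A_6→A_1: (-9)(21) − (2)(24) = -237
Σ = -1764
Signed area = Σ/2 = -882 (negative ⇒ clockwise traversal).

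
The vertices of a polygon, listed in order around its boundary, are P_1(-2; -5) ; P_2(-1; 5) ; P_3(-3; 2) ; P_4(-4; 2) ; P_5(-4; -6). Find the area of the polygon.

Apply the shoelace (surveyor's) formula: 2A = Σ (x_i·y_{i+1} − x_{i+1}·y_i), indices taken mod 5.
Σ = (-15) + (13) + (2) + (32) + (8) = 40
Area = |Σ|/2 = 20.

20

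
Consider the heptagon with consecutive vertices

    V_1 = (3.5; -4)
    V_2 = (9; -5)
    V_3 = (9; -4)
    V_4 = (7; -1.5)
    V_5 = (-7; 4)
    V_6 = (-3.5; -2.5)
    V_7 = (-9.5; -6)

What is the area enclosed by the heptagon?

Apply the shoelace formula: 2A = Σ (x_i·y_{i+1} − x_{i+1}·y_i), indices taken mod 7.
Σ = (18.5) + (9) + (14.5) + (17.5) + (31.5) + (-2.75) + (59) = 147.25
Area = |Σ|/2 = 73.625.

73.625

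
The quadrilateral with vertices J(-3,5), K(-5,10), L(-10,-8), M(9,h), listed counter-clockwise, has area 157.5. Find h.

-9

The doubled signed area Σ (x_i y_{i+1} − x_{i+1} y_i) is linear in h.
With h=0 it equals 252; the coefficient of h is -7 (from the two edges through M).
So -7·h + 252 = 2·157.5 = 315 ⇒ h = -9.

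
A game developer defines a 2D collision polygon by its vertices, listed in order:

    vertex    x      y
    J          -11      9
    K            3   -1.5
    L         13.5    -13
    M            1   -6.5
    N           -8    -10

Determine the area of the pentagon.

Cross-terms: -10.5, -18.75, -74.75, -62, -182  ⇒  Σ = -348
Area = |Σ|/2 = 174.

174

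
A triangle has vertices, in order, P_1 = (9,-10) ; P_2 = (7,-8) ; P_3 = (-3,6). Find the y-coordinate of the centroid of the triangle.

Apply Gauss's area formula. First the cross-terms c_i = x_i·y_{i+1} − x_{i+1}·y_i:
  -2, 18, -24  ⇒  2A = -8, A = -4.
Then Σ (y_i + y_{i+1})·c_i = 96, so ȳ = 96 / (6·(-4)) = -4.

-4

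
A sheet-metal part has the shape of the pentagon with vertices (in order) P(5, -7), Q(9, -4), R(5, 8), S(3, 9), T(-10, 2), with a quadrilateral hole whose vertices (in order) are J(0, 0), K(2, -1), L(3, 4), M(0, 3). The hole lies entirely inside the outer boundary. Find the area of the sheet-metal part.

Outer boundary:
Apply the shoelace formula: 2A = Σ (x_i·y_{i+1} − x_{i+1}·y_i), indices taken mod 5.
P→Q: (5)(-4) − (9)(-7) = 43
Q→R: (9)(8) − (5)(-4) = 92
R→S: (5)(9) − (3)(8) = 21
S→T: (3)(2) − (-10)(9) = 96
T→P: (-10)(-7) − (5)(2) = 60
Σ = 312
Area = |Σ|/2 = 156.
Hole:
Apply the shoelace formula: 2A = Σ (x_i·y_{i+1} − x_{i+1}·y_i), indices taken mod 4.
Σ = (0) + (11) + (9) + (0) = 20
Area = |Σ|/2 = 10.
Net area = 156 − 10 = 146.

146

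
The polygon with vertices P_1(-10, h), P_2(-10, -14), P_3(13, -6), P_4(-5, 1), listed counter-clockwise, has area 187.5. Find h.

0

Write out the shoelace sum; only the two edges meeting at P_1 involve h:
2·Area = [((-5)·h − (-10)·1) + ((-10)·(-14) − (-10)·h)] + 225
       = 5·h + 375 = 375
⇒ h = 0.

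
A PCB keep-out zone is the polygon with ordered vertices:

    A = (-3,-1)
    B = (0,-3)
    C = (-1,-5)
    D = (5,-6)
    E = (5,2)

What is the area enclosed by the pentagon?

Apply the shoelace formula: 2A = Σ (x_i·y_{i+1} − x_{i+1}·y_i), indices taken mod 5.
Σ = (9) + (-3) + (31) + (40) + (1) = 78
Area = |Σ|/2 = 39.

39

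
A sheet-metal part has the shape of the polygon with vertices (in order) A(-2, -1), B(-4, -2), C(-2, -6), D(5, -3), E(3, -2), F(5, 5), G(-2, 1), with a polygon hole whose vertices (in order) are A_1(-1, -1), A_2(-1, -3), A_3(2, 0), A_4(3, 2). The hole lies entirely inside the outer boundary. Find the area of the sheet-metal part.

44

Outer boundary:
Apply the shoelace (surveyor's) formula: 2A = Σ (x_i·y_{i+1} − x_{i+1}·y_i), indices taken mod 7.
A→B: (-2)(-2) − (-4)(-1) = 0
B→C: (-4)(-6) − (-2)(-2) = 20
C→D: (-2)(-3) − (5)(-6) = 36
D→E: (5)(-2) − (3)(-3) = -1
E→F: (3)(5) − (5)(-2) = 25
F→G: (5)(1) − (-2)(5) = 15
G→A: (-2)(-1) − (-2)(1) = 4
Σ = 99
Area = |Σ|/2 = 49.5.
Hole:
Cross-terms: 2, 6, 4, -1  ⇒  Σ = 11
Area = |Σ|/2 = 5.5.
Net area = 49.5 − 5.5 = 44.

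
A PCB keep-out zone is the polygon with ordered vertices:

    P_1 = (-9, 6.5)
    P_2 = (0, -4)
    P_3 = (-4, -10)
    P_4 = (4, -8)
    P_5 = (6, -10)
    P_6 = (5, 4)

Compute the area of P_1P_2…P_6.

Σ = (36) + (-16) + (72) + (8) + (74) + (68.5) = 242.5
Area = |Σ|/2 = 121.25.

121.25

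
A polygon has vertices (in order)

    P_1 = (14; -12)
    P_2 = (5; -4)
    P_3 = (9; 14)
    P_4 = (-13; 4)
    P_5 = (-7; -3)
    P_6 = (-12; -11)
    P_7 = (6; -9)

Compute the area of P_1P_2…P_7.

Apply the surveyor's formula: 2A = Σ (x_i·y_{i+1} − x_{i+1}·y_i), indices taken mod 7.
Cross-terms: 4, 106, 218, 67, 41, 174, 54  ⇒  Σ = 664
Area = |Σ|/2 = 332.

332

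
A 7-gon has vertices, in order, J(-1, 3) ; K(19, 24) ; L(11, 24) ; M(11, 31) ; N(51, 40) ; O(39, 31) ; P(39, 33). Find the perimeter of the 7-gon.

|JK| = √((20)² + (21)²) = √841 = 29
|KL| = √((-8)² + (0)²) = √64 = 8
|LM| = √((0)² + (7)²) = √49 = 7
|MN| = √((40)² + (9)²) = √1681 = 41
|NO| = √((-12)² + (-9)²) = √225 = 15
|OP| = √((0)² + (2)²) = √4 = 2
|PJ| = √((-40)² + (-30)²) = √2500 = 50
Perimeter = 29 + 8 + 7 + 41 + 15 + 2 + 50 = 152.

152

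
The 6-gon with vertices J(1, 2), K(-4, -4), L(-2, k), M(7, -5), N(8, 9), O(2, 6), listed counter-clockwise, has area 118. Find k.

-9

The doubled signed area Σ (x_i y_{i+1} − x_{i+1} y_i) is linear in k.
With k=0 it equals 137; the coefficient of k is -11 (from the two edges through L).
So -11·k + 137 = 2·118 = 236 ⇒ k = -9.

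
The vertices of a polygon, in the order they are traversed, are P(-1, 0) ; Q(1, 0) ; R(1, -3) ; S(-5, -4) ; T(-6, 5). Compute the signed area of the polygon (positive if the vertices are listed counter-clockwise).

Apply the surveyor's formula: 2A = Σ (x_i·y_{i+1} − x_{i+1}·y_i), indices taken mod 5.
Cross-terms: 0, -3, -19, -49, 5  ⇒  Σ = -66
Signed area = Σ/2 = -33 (negative ⇒ clockwise traversal).

-33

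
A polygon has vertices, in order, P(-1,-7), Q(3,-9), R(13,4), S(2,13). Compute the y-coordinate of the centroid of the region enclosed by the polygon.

Apply the shoelace (surveyor's) formula. First the cross-terms c_i = x_i·y_{i+1} − x_{i+1}·y_i:
  30, 129, 161, -1  ⇒  2A = 319, A = 159.5.
Then Σ (y_i + y_{i+1})·c_i = 1606, so ȳ = 1606 / (6·159.5) = 146/87.

146/87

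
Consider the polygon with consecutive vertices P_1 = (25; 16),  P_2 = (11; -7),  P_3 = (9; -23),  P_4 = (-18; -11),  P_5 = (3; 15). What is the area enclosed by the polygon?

Σ = (-351) + (-190) + (-513) + (-237) + (-327) = -1618
Area = |Σ|/2 = 809.

809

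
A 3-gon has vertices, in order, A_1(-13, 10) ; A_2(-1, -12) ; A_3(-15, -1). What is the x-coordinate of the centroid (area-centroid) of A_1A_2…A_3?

-29/3

Apply the shoelace formula. First the cross-terms c_i = x_i·y_{i+1} − x_{i+1}·y_i:
  166, -179, -163  ⇒  2A = -176, A = -88.
Then Σ (x_i + x_{i+1})·c_i = 5104, so x̄ = 5104 / (6·(-88)) = -29/3.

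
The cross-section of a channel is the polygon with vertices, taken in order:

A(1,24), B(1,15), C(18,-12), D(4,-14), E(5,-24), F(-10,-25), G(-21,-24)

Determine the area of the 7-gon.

825.5

Σ = (-9) + (-282) + (-204) + (-26) + (-365) + (-285) + (-480) = -1651
Area = |Σ|/2 = 825.5.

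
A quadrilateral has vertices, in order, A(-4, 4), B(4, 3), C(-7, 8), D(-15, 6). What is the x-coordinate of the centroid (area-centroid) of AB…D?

Apply the shoelace (surveyor's) formula. First the cross-terms c_i = x_i·y_{i+1} − x_{i+1}·y_i:
  -28, 53, 78, -36  ⇒  2A = 67, A = 33.5.
Then Σ (x_i + x_{i+1})·c_i = -1191, so x̄ = -1191 / (6·33.5) = -397/67.

-397/67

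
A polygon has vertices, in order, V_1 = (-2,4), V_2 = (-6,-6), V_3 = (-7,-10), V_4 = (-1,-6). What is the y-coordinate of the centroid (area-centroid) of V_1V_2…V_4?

-4

Apply the shoelace (surveyor's) formula. First the cross-terms c_i = x_i·y_{i+1} − x_{i+1}·y_i:
  36, 18, 32, -16  ⇒  2A = 70, A = 35.
Then Σ (y_i + y_{i+1})·c_i = -840, so ȳ = -840 / (6·35) = -4.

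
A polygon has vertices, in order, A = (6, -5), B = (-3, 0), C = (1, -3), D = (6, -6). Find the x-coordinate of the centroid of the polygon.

31/12

Apply Gauss's area formula. First the cross-terms c_i = x_i·y_{i+1} − x_{i+1}·y_i:
  -15, 9, 12, 6  ⇒  2A = 12, A = 6.
Then Σ (x_i + x_{i+1})·c_i = 93, so x̄ = 93 / (6·6) = 31/12.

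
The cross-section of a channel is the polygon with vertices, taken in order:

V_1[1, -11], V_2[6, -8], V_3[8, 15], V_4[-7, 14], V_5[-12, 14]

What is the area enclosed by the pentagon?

308.5

Apply the shoelace formula: 2A = Σ (x_i·y_{i+1} − x_{i+1}·y_i), indices taken mod 5.
V_1→V_2: (1)(-8) − (6)(-11) = 58
V_2→V_3: (6)(15) − (8)(-8) = 154
V_3→V_4: (8)(14) − (-7)(15) = 217
V_4→V_5: (-7)(14) − (-12)(14) = 70
V_5→V_1: (-12)(-11) − (1)(14) = 118
Σ = 617
Area = |Σ|/2 = 308.5.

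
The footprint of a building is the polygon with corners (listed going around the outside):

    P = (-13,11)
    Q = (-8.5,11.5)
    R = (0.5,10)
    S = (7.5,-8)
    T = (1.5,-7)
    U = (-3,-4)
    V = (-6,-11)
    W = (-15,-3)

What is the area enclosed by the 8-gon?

Cross-terms: -56, -90.75, -79, -40.5, -27, 9, -147, -204  ⇒  Σ = -635.25
Area = |Σ|/2 = 317.625.

317.625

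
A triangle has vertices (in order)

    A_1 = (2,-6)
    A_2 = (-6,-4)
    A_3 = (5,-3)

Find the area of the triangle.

A_1→A_2: (2)(-4) − (-6)(-6) = -44
A_2→A_3: (-6)(-3) − (5)(-4) = 38
A_3→A_1: (5)(-6) − (2)(-3) = -24
Σ = -30
Area = |Σ|/2 = 15.

15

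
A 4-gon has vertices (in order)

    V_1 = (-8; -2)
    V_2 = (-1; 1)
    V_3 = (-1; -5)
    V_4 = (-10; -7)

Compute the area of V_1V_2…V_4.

V_1→V_2: (-8)(1) − (-1)(-2) = -10
V_2→V_3: (-1)(-5) − (-1)(1) = 6
V_3→V_4: (-1)(-7) − (-10)(-5) = -43
V_4→V_1: (-10)(-2) − (-8)(-7) = -36
Σ = -83
Area = |Σ|/2 = 41.5.

41.5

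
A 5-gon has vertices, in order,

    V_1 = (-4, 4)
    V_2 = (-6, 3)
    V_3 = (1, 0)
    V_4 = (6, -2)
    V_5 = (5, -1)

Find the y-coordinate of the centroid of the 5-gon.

115/81

Apply the shoelace formula. First the cross-terms c_i = x_i·y_{i+1} − x_{i+1}·y_i:
  12, -3, -2, 4, 16  ⇒  2A = 27, A = 13.5.
Then Σ (y_i + y_{i+1})·c_i = 115, so ȳ = 115 / (6·13.5) = 115/81.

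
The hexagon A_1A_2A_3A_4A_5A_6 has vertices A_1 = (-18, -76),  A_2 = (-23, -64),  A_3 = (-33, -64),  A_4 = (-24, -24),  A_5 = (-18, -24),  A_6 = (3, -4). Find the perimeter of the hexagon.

|A_1A_2| = √((-5)² + (12)²) = √169 = 13
|A_2A_3| = √((-10)² + (0)²) = √100 = 10
|A_3A_4| = √((9)² + (40)²) = √1681 = 41
|A_4A_5| = √((6)² + (0)²) = √36 = 6
|A_5A_6| = √((21)² + (20)²) = √841 = 29
|A_6A_1| = √((-21)² + (-72)²) = √5625 = 75
Perimeter = 13 + 10 + 41 + 6 + 29 + 75 = 174.

174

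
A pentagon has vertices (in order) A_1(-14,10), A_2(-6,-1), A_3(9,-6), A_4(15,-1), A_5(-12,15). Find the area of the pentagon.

Cross-terms: 74, 45, 81, 213, 90  ⇒  Σ = 503
Area = |Σ|/2 = 251.5.

251.5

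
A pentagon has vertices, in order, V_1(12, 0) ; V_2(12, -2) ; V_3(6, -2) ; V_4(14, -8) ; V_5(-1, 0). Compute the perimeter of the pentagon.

|V_1V_2| = √((0)² + (-2)²) = √4 = 2
|V_2V_3| = √((-6)² + (0)²) = √36 = 6
|V_3V_4| = √((8)² + (-6)²) = √100 = 10
|V_4V_5| = √((-15)² + (8)²) = √289 = 17
|V_5V_1| = √((13)² + (0)²) = √169 = 13
Perimeter = 2 + 6 + 10 + 17 + 13 = 48.

48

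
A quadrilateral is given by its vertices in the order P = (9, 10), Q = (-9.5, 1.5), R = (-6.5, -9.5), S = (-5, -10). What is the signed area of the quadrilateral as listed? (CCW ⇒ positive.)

133

Σ = (108.5) + (100) + (17.5) + (40) = 266
Signed area = Σ/2 = 133 (positive ⇒ counter-clockwise traversal).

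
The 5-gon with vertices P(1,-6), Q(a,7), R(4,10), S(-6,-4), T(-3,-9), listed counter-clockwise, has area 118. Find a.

9

Write out the shoelace sum; only the two edges meeting at Q involve a:
2·Area = [(1·7 − a·(-6)) + (a·10 − 4·7)] + 113
       = 16·a + 92 = 236
⇒ a = 9.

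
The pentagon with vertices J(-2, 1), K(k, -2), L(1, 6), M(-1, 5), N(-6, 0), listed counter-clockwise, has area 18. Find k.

-1

The doubled signed area Σ (x_i y_{i+1} − x_{i+1} y_i) is linear in k.
With k=0 it equals 41; the coefficient of k is 5 (from the two edges through K).
So 5·k + 41 = 2·18 = 36 ⇒ k = -1.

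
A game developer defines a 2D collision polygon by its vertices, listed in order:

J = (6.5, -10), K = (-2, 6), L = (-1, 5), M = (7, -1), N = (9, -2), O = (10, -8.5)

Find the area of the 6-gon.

62.625

Apply the shoelace (surveyor's) formula: 2A = Σ (x_i·y_{i+1} − x_{i+1}·y_i), indices taken mod 6.
Σ = (19) + (-4) + (-34) + (-5) + (-56.5) + (-44.75) = -125.25
Area = |Σ|/2 = 62.625.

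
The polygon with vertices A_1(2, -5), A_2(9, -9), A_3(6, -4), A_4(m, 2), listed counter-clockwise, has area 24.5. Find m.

The doubled signed area Σ (x_i y_{i+1} − x_{i+1} y_i) is linear in m.
With m=0 it equals 53; the coefficient of m is -1 (from the two edges through A_4).
So -1·m + 53 = 2·24.5 = 49 ⇒ m = 4.

4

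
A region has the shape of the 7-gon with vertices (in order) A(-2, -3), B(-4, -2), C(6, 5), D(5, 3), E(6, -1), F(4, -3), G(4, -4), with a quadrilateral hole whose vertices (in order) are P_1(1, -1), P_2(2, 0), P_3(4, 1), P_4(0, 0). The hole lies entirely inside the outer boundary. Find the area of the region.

40

Outer boundary:
Apply the shoelace formula: 2A = Σ (x_i·y_{i+1} − x_{i+1}·y_i), indices taken mod 7.
Σ = (-8) + (-8) + (-7) + (-23) + (-14) + (-4) + (-20) = -84
Area = |Σ|/2 = 42.
Hole:
Apply the shoelace formula: 2A = Σ (x_i·y_{i+1} − x_{i+1}·y_i), indices taken mod 4.
Σ = (2) + (2) + (0) + (0) = 4
Area = |Σ|/2 = 2.
Net area = 42 − 2 = 40.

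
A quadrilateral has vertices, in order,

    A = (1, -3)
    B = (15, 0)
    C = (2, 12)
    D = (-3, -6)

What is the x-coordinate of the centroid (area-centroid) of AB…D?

Apply the shoelace formula. First the cross-terms c_i = x_i·y_{i+1} − x_{i+1}·y_i:
  45, 180, 24, 15  ⇒  2A = 264, A = 132.
Then Σ (x_i + x_{i+1})·c_i = 3726, so x̄ = 3726 / (6·132) = 207/44.

207/44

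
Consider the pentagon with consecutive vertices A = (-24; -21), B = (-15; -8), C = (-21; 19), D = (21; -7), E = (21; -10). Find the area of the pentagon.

786

Σ = (-123) + (-453) + (-252) + (-63) + (-681) = -1572
Area = |Σ|/2 = 786.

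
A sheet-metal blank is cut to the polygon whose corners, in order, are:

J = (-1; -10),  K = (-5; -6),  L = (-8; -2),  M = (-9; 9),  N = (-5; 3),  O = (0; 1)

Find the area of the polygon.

79

Σ = (-44) + (-38) + (-90) + (18) + (-5) + (1) = -158
Area = |Σ|/2 = 79.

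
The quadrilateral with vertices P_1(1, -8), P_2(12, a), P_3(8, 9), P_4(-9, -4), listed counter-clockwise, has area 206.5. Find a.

-12

Write out the shoelace sum; only the two edges meeting at P_2 involve a:
2·Area = [(1·a − 12·(-8)) + (12·9 − 8·a)] + 125
       = -7·a + 329 = 413
⇒ a = -12.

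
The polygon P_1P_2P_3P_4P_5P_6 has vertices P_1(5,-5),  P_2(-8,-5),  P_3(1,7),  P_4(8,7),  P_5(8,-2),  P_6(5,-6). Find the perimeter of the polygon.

|P_1P_2| = √((-13)² + (0)²) = √169 = 13
|P_2P_3| = √((9)² + (12)²) = √225 = 15
|P_3P_4| = √((7)² + (0)²) = √49 = 7
|P_4P_5| = √((0)² + (-9)²) = √81 = 9
|P_5P_6| = √((-3)² + (-4)²) = √25 = 5
|P_6P_1| = √((0)² + (1)²) = √1 = 1
Perimeter = 13 + 15 + 7 + 9 + 5 + 1 = 50.

50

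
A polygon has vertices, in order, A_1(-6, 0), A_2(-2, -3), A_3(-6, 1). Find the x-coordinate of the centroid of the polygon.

Apply the surveyor's formula. First the cross-terms c_i = x_i·y_{i+1} − x_{i+1}·y_i:
  18, -20, 6  ⇒  2A = 4, A = 2.
Then Σ (x_i + x_{i+1})·c_i = -56, so x̄ = -56 / (6·2) = -14/3.

-14/3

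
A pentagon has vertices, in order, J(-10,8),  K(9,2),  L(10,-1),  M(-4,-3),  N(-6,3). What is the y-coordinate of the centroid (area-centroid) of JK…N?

337/203

Apply the shoelace formula. First the cross-terms c_i = x_i·y_{i+1} − x_{i+1}·y_i:
  -92, -29, -34, -30, -18  ⇒  2A = -203, A = -101.5.
Then Σ (y_i + y_{i+1})·c_i = -1011, so ȳ = -1011 / (6·(-101.5)) = 337/203.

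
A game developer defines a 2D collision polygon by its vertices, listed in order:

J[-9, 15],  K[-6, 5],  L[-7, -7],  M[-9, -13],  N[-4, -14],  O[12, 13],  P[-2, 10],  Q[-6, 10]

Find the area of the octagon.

263

Apply the surveyor's formula: 2A = Σ (x_i·y_{i+1} − x_{i+1}·y_i), indices taken mod 8.
Cross-terms: 45, 77, 28, 74, 116, 146, 40, 0  ⇒  Σ = 526
Area = |Σ|/2 = 263.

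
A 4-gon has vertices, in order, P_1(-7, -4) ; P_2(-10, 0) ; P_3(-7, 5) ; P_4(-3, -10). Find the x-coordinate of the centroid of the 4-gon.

Apply the shoelace formula. First the cross-terms c_i = x_i·y_{i+1} − x_{i+1}·y_i:
  -40, -50, 85, -58  ⇒  2A = -63, A = -31.5.
Then Σ (x_i + x_{i+1})·c_i = 1260, so x̄ = 1260 / (6·(-31.5)) = -20/3.

-20/3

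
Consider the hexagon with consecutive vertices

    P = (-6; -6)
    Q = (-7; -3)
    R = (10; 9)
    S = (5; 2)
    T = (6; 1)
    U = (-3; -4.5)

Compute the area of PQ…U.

61

Apply the surveyor's formula: 2A = Σ (x_i·y_{i+1} − x_{i+1}·y_i), indices taken mod 6.
P→Q: (-6)(-3) − (-7)(-6) = -24
Q→R: (-7)(9) − (10)(-3) = -33
R→S: (10)(2) − (5)(9) = -25
S→T: (5)(1) − (6)(2) = -7
T→U: (6)(-4.5) − (-3)(1) = -24
U→P: (-3)(-6) − (-6)(-4.5) = -9
Σ = -122
Area = |Σ|/2 = 61.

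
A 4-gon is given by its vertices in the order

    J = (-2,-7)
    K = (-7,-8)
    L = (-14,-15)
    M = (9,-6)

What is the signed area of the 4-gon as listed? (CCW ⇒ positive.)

Σ = (-33) + (-7) + (219) + (-75) = 104
Signed area = Σ/2 = 52 (positive ⇒ counter-clockwise traversal).

52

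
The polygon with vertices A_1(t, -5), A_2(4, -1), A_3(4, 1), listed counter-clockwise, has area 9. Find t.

The doubled signed area Σ (x_i y_{i+1} − x_{i+1} y_i) is linear in t.
With t=0 it equals 8; the coefficient of t is -2 (from the two edges through A_1).
So -2·t + 8 = 2·9 = 18 ⇒ t = -5.

-5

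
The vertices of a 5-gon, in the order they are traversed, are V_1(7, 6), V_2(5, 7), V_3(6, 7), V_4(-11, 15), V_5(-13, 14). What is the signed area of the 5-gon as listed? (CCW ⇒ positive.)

Cross-terms: 19, -7, 167, 41, -176  ⇒  Σ = 44
Signed area = Σ/2 = 22 (positive ⇒ counter-clockwise traversal).

22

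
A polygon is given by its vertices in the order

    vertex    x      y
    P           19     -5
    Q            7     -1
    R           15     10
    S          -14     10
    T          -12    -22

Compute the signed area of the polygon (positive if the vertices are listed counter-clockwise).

648.5

Σ = (16) + (85) + (290) + (428) + (478) = 1297
Signed area = Σ/2 = 648.5 (positive ⇒ counter-clockwise traversal).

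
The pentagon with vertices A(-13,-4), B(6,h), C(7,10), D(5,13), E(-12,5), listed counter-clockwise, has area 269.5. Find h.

-6

Write out the shoelace sum; only the two edges meeting at B involve h:
2·Area = [((-13)·h − 6·(-4)) + (6·10 − 7·h)] + 335
       = -20·h + 419 = 539
⇒ h = -6.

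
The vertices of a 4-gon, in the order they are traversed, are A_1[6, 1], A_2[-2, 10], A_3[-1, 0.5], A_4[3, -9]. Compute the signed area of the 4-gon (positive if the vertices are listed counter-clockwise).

67.75

Σ = (62) + (9) + (7.5) + (57) = 135.5
Signed area = Σ/2 = 67.75 (positive ⇒ counter-clockwise traversal).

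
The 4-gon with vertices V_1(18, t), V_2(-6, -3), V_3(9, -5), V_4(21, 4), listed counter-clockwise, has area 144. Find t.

8

The doubled signed area Σ (x_i y_{i+1} − x_{i+1} y_i) is linear in t.
With t=0 it equals 72; the coefficient of t is 27 (from the two edges through V_1).
So 27·t + 72 = 2·144 = 288 ⇒ t = 8.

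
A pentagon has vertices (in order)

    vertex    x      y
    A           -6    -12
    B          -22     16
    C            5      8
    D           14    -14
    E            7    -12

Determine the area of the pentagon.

512

Σ = (-360) + (-256) + (-182) + (-70) + (-156) = -1024
Area = |Σ|/2 = 512.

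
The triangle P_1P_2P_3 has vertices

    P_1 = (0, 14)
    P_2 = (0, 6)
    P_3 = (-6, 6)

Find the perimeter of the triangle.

24

|P_1P_2| = √((0)² + (-8)²) = √64 = 8
|P_2P_3| = √((-6)² + (0)²) = √36 = 6
|P_3P_1| = √((6)² + (8)²) = √100 = 10
Perimeter = 8 + 6 + 10 = 24.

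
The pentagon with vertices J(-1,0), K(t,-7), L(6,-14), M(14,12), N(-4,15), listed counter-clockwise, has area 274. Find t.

Write out the shoelace sum; only the two edges meeting at K involve t:
2·Area = [((-1)·(-7) − t·0) + (t·(-14) − 6·(-7))] + 541
       = -14·t + 590 = 548
⇒ t = 3.

3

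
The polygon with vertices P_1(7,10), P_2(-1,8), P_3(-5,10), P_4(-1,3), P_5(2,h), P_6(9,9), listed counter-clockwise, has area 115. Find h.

-10

Write out the shoelace sum; only the two edges meeting at P_5 involve h:
2·Area = [((-1)·h − 2·3) + (2·9 − 9·h)] + 118
       = -10·h + 130 = 230
⇒ h = -10.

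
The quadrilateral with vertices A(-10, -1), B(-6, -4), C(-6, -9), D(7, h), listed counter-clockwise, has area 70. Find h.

Write out the shoelace sum; only the two edges meeting at D involve h:
2·Area = [((-6)·h − 7·(-9)) + (7·(-1) − (-10)·h)] + 64
       = 4·h + 120 = 140
⇒ h = 5.

5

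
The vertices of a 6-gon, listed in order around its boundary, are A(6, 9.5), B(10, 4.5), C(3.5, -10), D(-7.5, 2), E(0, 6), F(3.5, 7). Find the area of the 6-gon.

Σ = (-68) + (-115.75) + (-68) + (-45) + (-21) + (-8.75) = -326.5
Area = |Σ|/2 = 163.25.

163.25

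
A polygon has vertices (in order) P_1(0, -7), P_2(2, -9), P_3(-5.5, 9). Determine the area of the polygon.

10.5

Apply the surveyor's formula: 2A = Σ (x_i·y_{i+1} − x_{i+1}·y_i), indices taken mod 3.
P_1→P_2: (0)(-9) − (2)(-7) = 14
P_2→P_3: (2)(9) − (-5.5)(-9) = -31.5
P_3→P_1: (-5.5)(-7) − (0)(9) = 38.5
Σ = 21
Area = |Σ|/2 = 10.5.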